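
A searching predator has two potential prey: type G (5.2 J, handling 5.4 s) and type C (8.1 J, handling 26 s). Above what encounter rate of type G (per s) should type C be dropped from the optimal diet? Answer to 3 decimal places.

Drop type C once their profitability E₂/h₂ falls below the rate achievable on type G alone: E₂/h₂ = λE₁/(1 + λh₁).
Solve for λ: λE₁h₂ = E₂(1 + λh₁) → λ(E₁h₂ − E₂h₁) = E₂ → λ = E₂/(E₁h₂ − E₂h₁).
λ = 8.1/(5.2×26 − 8.1×5.4) = 8.1/91.46 = 0.08856 per s.

0.089 per s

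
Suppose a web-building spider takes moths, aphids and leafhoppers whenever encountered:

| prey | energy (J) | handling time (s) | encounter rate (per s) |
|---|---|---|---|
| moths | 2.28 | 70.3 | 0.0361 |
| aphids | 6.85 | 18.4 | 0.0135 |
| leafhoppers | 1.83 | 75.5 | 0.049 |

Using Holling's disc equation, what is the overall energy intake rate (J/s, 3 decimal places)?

R = Σλ_iE_i / (1 + Σλ_ih_i)
Numerator: 0.0361×2.28 + 0.0135×6.85 + 0.049×1.83 = 0.2645
Denominator: 1 + 0.0361×70.3 + 0.0135×18.4 + 0.049×75.5 = 7.486
R = 0.2645/7.486 = 0.03533 J/s

0.035 J/s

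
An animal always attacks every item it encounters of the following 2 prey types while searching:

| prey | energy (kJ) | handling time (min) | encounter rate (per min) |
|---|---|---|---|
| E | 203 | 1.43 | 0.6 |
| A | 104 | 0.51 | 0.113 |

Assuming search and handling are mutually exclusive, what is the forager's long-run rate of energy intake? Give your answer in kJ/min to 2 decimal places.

Energy encountered per unit search time: 0.6×203 + 0.113×104 = 133.6 kJ/min.
Handling time per unit search time: 0.6×1.43 + 0.113×0.51 = 0.9156.
Rate = 133.6/(1 + 0.9156) = 69.72 kJ/min.

69.72 kJ/min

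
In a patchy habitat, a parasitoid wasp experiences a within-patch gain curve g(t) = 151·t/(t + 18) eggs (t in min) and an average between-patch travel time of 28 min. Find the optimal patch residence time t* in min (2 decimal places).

22.45 min

By the marginal value theorem, leave when the instantaneous gain rate g'(t) equals the habitat-wide average g(t)/(T + t).
g'(t) = 151·18/(t + 18)². Setting 151·18/(t+18)² = 151t/[(t+18)(28+t)] gives 18(28+t) = t(t+18), so t² = 18×28 = 504.
t* = √504 = 22.45 min.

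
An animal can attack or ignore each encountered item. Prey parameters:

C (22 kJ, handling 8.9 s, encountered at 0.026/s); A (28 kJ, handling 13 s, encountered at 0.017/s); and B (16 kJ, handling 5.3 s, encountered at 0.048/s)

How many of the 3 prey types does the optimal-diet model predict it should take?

E/h in descending order: B 3.02, C 2.47, A 2.15 kJ/s. The optimal diet is the largest prefix of this list for which every included type satisfies E_i/h_i > R on the types above it.
Rate on top 1: 0.6122. C: 2.47 > 0.6122 → include.
Rate on top 2: 0.9019. A: 2.15 > 0.9019 → include.
Optimal diet: B, C, A — 3 of 3 types.

3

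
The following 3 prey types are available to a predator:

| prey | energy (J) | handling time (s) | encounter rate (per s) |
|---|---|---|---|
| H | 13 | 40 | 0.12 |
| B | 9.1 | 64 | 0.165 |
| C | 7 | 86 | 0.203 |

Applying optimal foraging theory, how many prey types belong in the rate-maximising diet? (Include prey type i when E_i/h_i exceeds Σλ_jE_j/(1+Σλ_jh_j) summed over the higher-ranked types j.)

1

Profitabilities (E/h, J/s): H 0.325, B 0.142, C 0.0814. Add prey in this order while the next type's profitability exceeds the intake rate on those already taken.
Rate on top 1: 0.269. B: 0.142 < 0.269 → exclude; stop.
Optimal diet: H — 1 of 3 types.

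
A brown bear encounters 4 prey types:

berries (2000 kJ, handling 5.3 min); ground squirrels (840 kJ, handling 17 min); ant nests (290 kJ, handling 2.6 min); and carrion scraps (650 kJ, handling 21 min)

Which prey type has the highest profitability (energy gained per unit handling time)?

berries

In descending order of E/h:
berries: 2000/5.3 = 377 kJ/min
ant nests: 290/2.6 = 112 kJ/min
ground squirrels: 840/17 = 49.4 kJ/min
carrion scraps: 650/21 = 31 kJ/min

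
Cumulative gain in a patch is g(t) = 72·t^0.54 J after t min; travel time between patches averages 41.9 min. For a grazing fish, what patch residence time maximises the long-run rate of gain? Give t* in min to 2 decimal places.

49.19 min

Optimal t* satisfies g'(t*) = g(t*)/(T + t*).
g'(t) = 0.54·72·t^-0.46. Setting 0.54·72·t^-0.46 = 72·t^0.54/(41.9+t) gives 0.54(41.9+t) = t, so 0.46·t = 0.54×41.9.
t* = 0.54×41.9/0.46 = 49.19 min.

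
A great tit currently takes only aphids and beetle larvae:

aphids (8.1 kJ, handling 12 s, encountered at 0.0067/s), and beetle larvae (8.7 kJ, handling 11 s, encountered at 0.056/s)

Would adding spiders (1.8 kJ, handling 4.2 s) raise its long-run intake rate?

Yes

Current rate: (0.0067×8.1 + 0.056×8.7)/(1 + 0.0067×12 + 0.056×11) = 0.3192 kJ/s.
Profitability of spiders: 1.8/4.2 = 0.4286 kJ/s.
0.4286 > 0.3192, so adding spiders raises the average — include it.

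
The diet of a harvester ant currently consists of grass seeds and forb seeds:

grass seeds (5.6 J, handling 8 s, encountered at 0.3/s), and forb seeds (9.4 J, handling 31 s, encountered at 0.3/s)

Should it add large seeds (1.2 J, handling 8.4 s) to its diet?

No

Current rate: (0.3×5.6 + 0.3×9.4)/(1 + 0.3×8 + 0.3×31) = 0.3543 J/s.
large seeds: E/h = 1.2/8.4 = 0.1429 J/s.
Since 0.1429 < R, time spent handling large seeds is better spent searching.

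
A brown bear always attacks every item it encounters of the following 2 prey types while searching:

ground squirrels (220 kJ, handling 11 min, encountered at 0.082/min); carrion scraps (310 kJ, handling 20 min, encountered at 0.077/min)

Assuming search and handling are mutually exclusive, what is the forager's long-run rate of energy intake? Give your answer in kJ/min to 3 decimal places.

Energy encountered per unit search time: 0.082×220 + 0.077×310 = 41.91 kJ/min.
Handling time per unit search time: 0.082×11 + 0.077×20 = 2.442.
Rate = 41.91/(1 + 2.442) = 12.18 kJ/min.

12.176 kJ/min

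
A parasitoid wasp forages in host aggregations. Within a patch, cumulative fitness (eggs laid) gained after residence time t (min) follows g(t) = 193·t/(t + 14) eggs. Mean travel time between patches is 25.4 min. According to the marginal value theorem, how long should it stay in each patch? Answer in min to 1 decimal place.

18.9 min

Optimal t* satisfies g'(t*) = g(t*)/(T + t*).
g'(t) = 193·14/(t + 14)². Setting 193·14/(t+14)² = 193t/[(t+14)(25.4+t)] gives 14(25.4+t) = t(t+14), so t² = 14×25.4 = 355.6.
t* = √355.6 = 18.86 min.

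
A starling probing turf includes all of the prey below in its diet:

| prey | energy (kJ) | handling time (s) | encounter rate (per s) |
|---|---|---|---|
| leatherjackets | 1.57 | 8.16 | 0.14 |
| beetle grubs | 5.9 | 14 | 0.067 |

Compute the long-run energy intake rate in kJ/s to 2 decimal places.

Energy encountered per unit search time: 0.14×1.57 + 0.067×5.9 = 0.6151 kJ/s.
Handling time per unit search time: 0.14×8.16 + 0.067×14 = 2.08.
Rate = 0.6151/(1 + 2.08) = 0.1997 kJ/s.

0.20 kJ/s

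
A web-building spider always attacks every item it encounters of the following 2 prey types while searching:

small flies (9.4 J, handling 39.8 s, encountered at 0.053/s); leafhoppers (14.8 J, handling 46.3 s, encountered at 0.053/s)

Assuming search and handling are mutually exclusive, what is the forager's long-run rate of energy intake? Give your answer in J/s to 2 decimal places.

0.23 J/s

Energy encountered per unit search time: 0.053×9.4 + 0.053×14.8 = 1.283 J/s.
Handling time per unit search time: 0.053×39.8 + 0.053×46.3 = 4.563.
Rate = 1.283/(1 + 4.563) = 0.2305 J/s.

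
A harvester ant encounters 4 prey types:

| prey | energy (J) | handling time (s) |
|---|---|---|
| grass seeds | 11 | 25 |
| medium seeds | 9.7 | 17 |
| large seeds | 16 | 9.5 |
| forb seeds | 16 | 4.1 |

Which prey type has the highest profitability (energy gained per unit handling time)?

forb seeds

Profitability E/h (J/s): grass seeds = 11/25 = 0.44, medium seeds = 9.7/17 = 0.571, large seeds = 16/9.5 = 1.68, forb seeds = 16/4.1 = 3.9.
Ranked: forb seeds > large seeds > medium seeds > grass seeds.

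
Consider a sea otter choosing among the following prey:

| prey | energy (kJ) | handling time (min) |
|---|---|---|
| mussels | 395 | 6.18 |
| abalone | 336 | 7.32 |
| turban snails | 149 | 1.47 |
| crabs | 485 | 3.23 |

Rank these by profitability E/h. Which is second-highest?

turban snails

In descending order of E/h:
crabs: 485/3.23 = 150 kJ/min
turban snails: 149/1.47 = 101 kJ/min
mussels: 395/6.18 = 63.9 kJ/min
abalone: 336/7.32 = 45.9 kJ/min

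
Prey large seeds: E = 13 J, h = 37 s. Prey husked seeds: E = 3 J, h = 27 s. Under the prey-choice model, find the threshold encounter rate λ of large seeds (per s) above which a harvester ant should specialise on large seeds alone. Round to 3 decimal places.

0.013 per s

The zero-one rule: include husked seeds iff E₂/h₂ > λE₁/(1+λh₁). Equality gives the switch point.
λE₁h₂ = E₂ + λE₂h₁ ⇒ λ = E₂/(E₁h₂ − E₂h₁) = 3/(351 − 111) = 0.0125 per s.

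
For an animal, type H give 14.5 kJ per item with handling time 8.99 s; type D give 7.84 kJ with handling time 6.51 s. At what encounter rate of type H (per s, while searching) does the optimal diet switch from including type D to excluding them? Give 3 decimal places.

At the threshold, the rate on type H alone equals the profitability of type D: λ·14.5/(1 + λ·8.99) = 7.84/6.51 = 1.204.
Rearranging, λ(14.5 − 1.204×8.99) = 1.204, so λ = 1.204/3.673 = 0.3278 per s.

0.328 per s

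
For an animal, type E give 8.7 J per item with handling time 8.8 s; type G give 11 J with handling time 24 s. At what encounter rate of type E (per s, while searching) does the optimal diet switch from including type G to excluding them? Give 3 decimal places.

The zero-one rule: include type G iff E₂/h₂ > λE₁/(1+λh₁). Equality gives the switch point.
λE₁h₂ = E₂ + λE₂h₁ ⇒ λ = E₂/(E₁h₂ − E₂h₁) = 11/(208.8 − 96.8) = 0.09821 per s.

0.098 per s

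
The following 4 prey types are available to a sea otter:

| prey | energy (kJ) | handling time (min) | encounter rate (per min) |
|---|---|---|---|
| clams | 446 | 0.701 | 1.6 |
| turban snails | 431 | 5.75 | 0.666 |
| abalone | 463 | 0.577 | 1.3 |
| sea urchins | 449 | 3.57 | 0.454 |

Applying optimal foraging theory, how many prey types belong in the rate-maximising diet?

Rank by E/h (kJ/min): abalone 802, clams 636, sea urchins 126, turban snails 75. Include each in turn until the next type's E/h falls below the running intake rate.
Rate on top 1: 343.9. clams: 636 > 343.9 → include.
Rate on top 2: 458.1. sea urchins: 126 < 458.1 → exclude; stop.
Optimal diet: abalone, clams — 2 of 4 types.

2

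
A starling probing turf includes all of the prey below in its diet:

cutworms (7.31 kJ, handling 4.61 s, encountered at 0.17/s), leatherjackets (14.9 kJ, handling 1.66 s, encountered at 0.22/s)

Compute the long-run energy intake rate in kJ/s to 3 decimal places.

R = (0.17×7.31 + 0.22×14.9) / (1 + 0.17×4.61 + 0.22×1.66) = 4.521/2.149 = 2.104 kJ/s.

2.104 kJ/s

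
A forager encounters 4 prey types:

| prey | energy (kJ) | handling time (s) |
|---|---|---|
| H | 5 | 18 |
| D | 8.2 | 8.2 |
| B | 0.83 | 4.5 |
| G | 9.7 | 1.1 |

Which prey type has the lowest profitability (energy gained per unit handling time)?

B

Profitability E/h (kJ/s): H = 5/18 = 0.278, D = 8.2/8.2 = 1, B = 0.83/4.5 = 0.184, G = 9.7/1.1 = 8.82.
Ranked: G > D > H > B.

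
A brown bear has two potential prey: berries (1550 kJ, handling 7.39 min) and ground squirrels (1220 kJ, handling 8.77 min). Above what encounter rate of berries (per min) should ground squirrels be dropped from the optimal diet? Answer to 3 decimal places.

0.267 per min

The zero-one rule: include ground squirrels iff E₂/h₂ > λE₁/(1+λh₁). Equality gives the switch point.
λE₁h₂ = E₂ + λE₂h₁ ⇒ λ = E₂/(E₁h₂ − E₂h₁) = 1220/(1.359e+04 − 9016) = 0.2665 per min.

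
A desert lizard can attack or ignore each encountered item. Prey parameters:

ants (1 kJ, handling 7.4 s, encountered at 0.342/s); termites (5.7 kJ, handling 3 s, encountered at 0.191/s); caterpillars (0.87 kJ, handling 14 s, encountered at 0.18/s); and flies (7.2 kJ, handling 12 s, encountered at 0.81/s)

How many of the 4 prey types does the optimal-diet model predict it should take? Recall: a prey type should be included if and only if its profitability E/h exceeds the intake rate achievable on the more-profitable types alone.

E/h in descending order: termites 1.9, flies 0.6, ants 0.135, caterpillars 0.0621 kJ/s. The optimal diet is the largest prefix of this list for which every included type satisfies E_i/h_i > R on the types above it.
Rate on top 1: 0.6921. flies: 0.6 < 0.6921 → exclude; stop.
Optimal diet: termites — 1 of 4 types.

1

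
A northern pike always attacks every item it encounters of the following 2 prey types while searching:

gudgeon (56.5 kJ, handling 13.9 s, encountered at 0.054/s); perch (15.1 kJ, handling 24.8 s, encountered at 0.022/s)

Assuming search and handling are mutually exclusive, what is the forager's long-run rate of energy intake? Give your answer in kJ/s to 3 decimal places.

Energy encountered per unit search time: 0.054×56.5 + 0.022×15.1 = 3.383 kJ/s.
Handling time per unit search time: 0.054×13.9 + 0.022×24.8 = 1.296.
Rate = 3.383/(1 + 1.296) = 1.473 kJ/s.

1.473 kJ/s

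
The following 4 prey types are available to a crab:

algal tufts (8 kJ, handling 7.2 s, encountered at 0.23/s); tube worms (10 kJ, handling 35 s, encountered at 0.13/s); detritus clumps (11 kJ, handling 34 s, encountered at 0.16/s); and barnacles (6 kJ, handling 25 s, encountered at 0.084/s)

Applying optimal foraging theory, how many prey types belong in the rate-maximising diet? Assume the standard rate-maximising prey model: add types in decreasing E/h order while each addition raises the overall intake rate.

Rank by E/h (kJ/s): algal tufts 1.11, detritus clumps 0.324, tube worms 0.286, barnacles 0.24. Include each in turn until the next type's E/h falls below the running intake rate.
Rate on top 1: 0.6928. detritus clumps: 0.324 < 0.6928 → exclude; stop.
Optimal diet: algal tufts — 1 of 4 types.

1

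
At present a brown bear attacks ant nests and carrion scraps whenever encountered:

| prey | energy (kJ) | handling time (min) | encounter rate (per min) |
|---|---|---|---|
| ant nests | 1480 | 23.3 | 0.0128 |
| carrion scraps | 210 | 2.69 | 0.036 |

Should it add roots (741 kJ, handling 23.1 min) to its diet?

Current rate: (0.0128×1480 + 0.036×210)/(1 + 0.0128×23.3 + 0.036×2.69) = 19 kJ/min.
Profitability of roots: 741/23.1 = 32.08 kJ/min.
32.08 > 19, so adding roots raises the average — include it.

Yes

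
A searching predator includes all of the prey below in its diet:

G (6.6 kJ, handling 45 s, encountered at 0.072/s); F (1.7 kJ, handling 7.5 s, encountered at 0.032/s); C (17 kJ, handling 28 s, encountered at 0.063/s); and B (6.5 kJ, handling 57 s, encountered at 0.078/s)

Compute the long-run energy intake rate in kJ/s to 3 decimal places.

Energy encountered per unit search time: 0.072×6.6 + 0.032×1.7 + 0.063×17 + 0.078×6.5 = 2.108 kJ/s.
Handling time per unit search time: 0.072×45 + 0.032×7.5 + 0.063×28 + 0.078×57 = 9.69.
Rate = 2.108/(1 + 9.69) = 0.1972 kJ/s.

0.197 kJ/s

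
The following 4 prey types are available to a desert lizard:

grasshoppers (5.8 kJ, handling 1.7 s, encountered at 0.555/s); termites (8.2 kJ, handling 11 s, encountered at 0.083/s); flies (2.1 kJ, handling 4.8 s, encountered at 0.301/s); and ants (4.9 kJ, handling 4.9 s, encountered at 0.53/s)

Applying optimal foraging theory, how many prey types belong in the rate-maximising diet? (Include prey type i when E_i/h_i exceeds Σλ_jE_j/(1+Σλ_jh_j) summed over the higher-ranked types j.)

E/h in descending order: grasshoppers 3.41, ants 1, termites 0.745, flies 0.438 kJ/s. The optimal diet is the largest prefix of this list for which every included type satisfies E_i/h_i > R on the types above it.
Rate on top 1: 1.656. ants: 1 < 1.656 → exclude; stop.
Optimal diet: grasshoppers — 1 of 4 types.

1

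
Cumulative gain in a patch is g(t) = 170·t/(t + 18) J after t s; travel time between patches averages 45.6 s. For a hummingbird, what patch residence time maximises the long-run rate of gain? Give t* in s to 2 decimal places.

By the marginal value theorem, leave when the instantaneous gain rate g'(t) equals the habitat-wide average g(t)/(T + t).
g'(t) = 170·18/(t + 18)². Setting 170·18/(t+18)² = 170t/[(t+18)(45.6+t)] gives 18(45.6+t) = t(t+18), so t² = 18×45.6 = 820.8.
t* = √820.8 = 28.65 s.

28.65 s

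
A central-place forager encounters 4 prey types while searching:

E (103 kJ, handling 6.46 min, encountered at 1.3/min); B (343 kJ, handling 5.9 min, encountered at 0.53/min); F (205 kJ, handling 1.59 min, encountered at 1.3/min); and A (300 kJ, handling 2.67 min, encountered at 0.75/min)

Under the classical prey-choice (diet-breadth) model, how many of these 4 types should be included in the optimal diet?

2

Profitabilities (E/h, kJ/min): F 129, A 112, B 58.1, E 15.9. Add prey in this order while the next type's profitability exceeds the intake rate on those already taken.
Rate on top 1: 86.89. A: 112 > 86.89 → include.
Rate on top 2: 96.95. B: 58.1 < 96.95 → exclude; stop.
Optimal diet: F, A — 2 of 4 types.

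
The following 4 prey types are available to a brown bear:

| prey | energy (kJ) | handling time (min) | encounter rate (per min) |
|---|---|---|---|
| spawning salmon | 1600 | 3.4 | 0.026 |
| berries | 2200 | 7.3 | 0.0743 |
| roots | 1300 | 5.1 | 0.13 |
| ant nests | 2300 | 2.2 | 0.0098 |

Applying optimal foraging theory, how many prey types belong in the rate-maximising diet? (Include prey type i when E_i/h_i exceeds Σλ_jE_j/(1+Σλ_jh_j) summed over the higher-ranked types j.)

E/h in descending order: ant nests 1.05e+03, spawning salmon 471, berries 301, roots 255 kJ/min. The optimal diet is the largest prefix of this list for which every included type satisfies E_i/h_i > R on the types above it.
Rate on top 1: 22.06. spawning salmon: 471 > 22.06 → include.
Rate on top 2: 57.79. berries: 301 > 57.79 → include.
Rate on top 3: 137.7. roots: 255 > 137.7 → include.
Optimal diet: ant nests, spawning salmon, berries, roots — 4 of 4 types.

4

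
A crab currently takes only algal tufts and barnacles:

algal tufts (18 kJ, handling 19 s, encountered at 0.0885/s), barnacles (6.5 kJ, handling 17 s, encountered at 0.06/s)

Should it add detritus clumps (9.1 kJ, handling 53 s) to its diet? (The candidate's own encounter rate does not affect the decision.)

Intake rate on the current diet: R = (0.0885×18 + 0.06×6.5) / (1 + 0.0885×19 + 0.06×17) = 1.983/3.702 = 0.5357 kJ/s.
Profitability of detritus clumps: 9.1/53 = 0.1717 kJ/s.
0.1717 < 0.5357, so adding detritus clumps would lower the average — exclude it.

No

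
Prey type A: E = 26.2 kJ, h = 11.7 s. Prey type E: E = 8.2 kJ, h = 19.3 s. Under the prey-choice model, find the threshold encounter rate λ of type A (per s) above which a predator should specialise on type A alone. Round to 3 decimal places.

The zero-one rule: include type E iff E₂/h₂ > λE₁/(1+λh₁). Equality gives the switch point.
λE₁h₂ = E₂ + λE₂h₁ ⇒ λ = E₂/(E₁h₂ − E₂h₁) = 8.2/(505.7 − 95.94) = 0.02001 per s.

0.020 per s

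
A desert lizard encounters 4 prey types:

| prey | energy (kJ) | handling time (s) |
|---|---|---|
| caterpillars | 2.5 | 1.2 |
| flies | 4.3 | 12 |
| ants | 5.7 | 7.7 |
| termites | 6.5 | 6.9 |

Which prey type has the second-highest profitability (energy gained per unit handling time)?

In descending order of E/h:
caterpillars: 2.5/1.2 = 2.08 kJ/s
termites: 6.5/6.9 = 0.942 kJ/s
ants: 5.7/7.7 = 0.74 kJ/s
flies: 4.3/12 = 0.358 kJ/s

termites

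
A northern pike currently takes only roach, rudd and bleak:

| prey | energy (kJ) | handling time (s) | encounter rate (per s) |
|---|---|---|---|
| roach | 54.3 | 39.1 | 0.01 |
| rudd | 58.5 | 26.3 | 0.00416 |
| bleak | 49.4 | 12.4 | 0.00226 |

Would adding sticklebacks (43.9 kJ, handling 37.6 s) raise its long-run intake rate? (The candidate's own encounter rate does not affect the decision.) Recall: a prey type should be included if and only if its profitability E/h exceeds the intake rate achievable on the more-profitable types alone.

Yes

Current rate: (0.01×54.3 + 0.00416×58.5 + 0.00226×49.4)/(1 + 0.01×39.1 + 0.00416×26.3 + 0.00226×12.4) = 0.5875 kJ/s.
sticklebacks: E/h = 43.9/37.6 = 1.168 kJ/s.
1.168 > 0.5875, so adding sticklebacks raises the average — include it.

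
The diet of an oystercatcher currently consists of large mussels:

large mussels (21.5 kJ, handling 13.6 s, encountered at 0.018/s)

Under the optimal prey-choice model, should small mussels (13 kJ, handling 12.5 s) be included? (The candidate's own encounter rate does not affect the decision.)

Intake rate on the current diet: R = (0.018×21.5) / (1 + 0.018×13.6) = 0.387/1.245 = 0.3109 kJ/s.
small mussels: E/h = 13/12.5 = 1.04 kJ/s.
Since 1.04 > R, including small mussels increases the long-run rate.

Yes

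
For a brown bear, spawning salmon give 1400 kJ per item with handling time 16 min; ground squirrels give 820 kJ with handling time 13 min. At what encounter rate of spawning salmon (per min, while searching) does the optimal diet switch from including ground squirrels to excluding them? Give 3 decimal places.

0.161 per min

At the threshold, the rate on spawning salmon alone equals the profitability of ground squirrels: λ·1400/(1 + λ·16) = 820/13 = 63.08.
Rearranging, λ(1400 − 63.08×16) = 63.08, so λ = 63.08/390.8 = 0.1614 per min.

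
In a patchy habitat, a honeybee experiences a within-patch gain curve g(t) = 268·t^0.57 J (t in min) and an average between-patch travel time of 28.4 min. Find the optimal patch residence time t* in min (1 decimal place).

Optimal t* satisfies g'(t*) = g(t*)/(T + t*).
g'(t) = 0.57·268·t^-0.43. Setting 0.57·268·t^-0.43 = 268·t^0.57/(28.4+t) gives 0.57(28.4+t) = t, so 0.43·t = 0.57×28.4.
t* = 0.57×28.4/0.43 = 37.65 min.

37.6 min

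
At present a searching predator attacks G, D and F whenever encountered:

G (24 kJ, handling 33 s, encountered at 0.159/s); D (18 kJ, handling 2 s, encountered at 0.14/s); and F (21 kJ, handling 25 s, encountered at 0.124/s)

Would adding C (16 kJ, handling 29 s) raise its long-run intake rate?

Current rate: (0.159×24 + 0.14×18 + 0.124×21)/(1 + 0.159×33 + 0.14×2 + 0.124×25) = 0.9286 kJ/s.
Profitability of C: 16/29 = 0.5517 kJ/s.
0.5517 < 0.9286, so adding C would lower the average — exclude it.

No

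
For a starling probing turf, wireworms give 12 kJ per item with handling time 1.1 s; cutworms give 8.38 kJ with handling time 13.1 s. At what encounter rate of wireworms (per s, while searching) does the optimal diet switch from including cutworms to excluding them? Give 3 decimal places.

0.057 per s

Drop cutworms once their profitability E₂/h₂ falls below the rate achievable on wireworms alone: E₂/h₂ = λE₁/(1 + λh₁).
Solve for λ: λE₁h₂ = E₂(1 + λh₁) → λ(E₁h₂ − E₂h₁) = E₂ → λ = E₂/(E₁h₂ − E₂h₁).
λ = 8.38/(12×13.1 − 8.38×1.1) = 8.38/148 = 0.05663 per s.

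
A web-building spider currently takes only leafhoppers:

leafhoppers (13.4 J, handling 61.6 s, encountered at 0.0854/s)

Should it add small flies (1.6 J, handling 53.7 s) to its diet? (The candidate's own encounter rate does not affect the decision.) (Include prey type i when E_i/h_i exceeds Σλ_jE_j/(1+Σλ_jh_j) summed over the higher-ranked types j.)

Current rate: (0.0854×13.4)/(1 + 0.0854×61.6) = 0.1828 J/s.
small flies: E/h = 1.6/53.7 = 0.0298 J/s.
0.0298 < 0.1828, so adding small flies would lower the average — exclude it.

No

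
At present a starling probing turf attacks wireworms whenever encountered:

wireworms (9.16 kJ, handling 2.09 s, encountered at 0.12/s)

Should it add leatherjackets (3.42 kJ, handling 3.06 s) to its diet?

Intake rate on the current diet: R = (0.12×9.16) / (1 + 0.12×2.09) = 1.099/1.251 = 0.8788 kJ/s.
leatherjackets: E/h = 3.42/3.06 = 1.118 kJ/s.
Since 1.118 > R, including leatherjackets increases the long-run rate.

Yes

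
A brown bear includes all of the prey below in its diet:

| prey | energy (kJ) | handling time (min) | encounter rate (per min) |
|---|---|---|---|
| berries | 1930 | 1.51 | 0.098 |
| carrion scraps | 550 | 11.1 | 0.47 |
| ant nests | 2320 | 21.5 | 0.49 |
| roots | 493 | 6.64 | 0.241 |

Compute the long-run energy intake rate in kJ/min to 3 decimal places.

92.067 kJ/min

R = (0.098×1930 + 0.47×550 + 0.49×2320 + 0.241×493) / (1 + 0.098×1.51 + 0.47×11.1 + 0.49×21.5 + 0.241×6.64) = 1703/18.5 = 92.07 kJ/min.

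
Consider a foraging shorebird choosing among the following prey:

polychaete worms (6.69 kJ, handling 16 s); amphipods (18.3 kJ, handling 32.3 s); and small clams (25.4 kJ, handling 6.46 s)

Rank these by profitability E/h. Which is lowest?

polychaete worms

In descending order of E/h:
small clams: 25.4/6.46 = 3.93 kJ/s
amphipods: 18.3/32.3 = 0.567 kJ/s
polychaete worms: 6.69/16 = 0.418 kJ/s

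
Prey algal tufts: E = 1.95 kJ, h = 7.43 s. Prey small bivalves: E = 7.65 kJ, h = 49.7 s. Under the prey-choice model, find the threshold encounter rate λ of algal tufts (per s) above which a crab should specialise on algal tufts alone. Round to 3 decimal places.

At the threshold, the rate on algal tufts alone equals the profitability of small bivalves: λ·1.95/(1 + λ·7.43) = 7.65/49.7 = 0.1539.
Rearranging, λ(1.95 − 0.1539×7.43) = 0.1539, so λ = 0.1539/0.8063 = 0.1909 per s.

0.191 per s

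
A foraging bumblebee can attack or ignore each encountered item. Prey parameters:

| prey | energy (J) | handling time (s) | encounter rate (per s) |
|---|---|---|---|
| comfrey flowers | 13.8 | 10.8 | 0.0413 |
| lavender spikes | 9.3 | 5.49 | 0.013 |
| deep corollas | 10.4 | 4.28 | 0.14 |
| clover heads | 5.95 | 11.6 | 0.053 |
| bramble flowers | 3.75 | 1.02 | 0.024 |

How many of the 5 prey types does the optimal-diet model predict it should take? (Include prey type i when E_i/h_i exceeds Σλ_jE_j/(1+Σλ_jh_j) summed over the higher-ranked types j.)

4

Profitabilities (E/h, J/s): bramble flowers 3.68, deep corollas 2.43, lavender spikes 1.69, comfrey flowers 1.28, clover heads 0.513. Add prey in this order while the next type's profitability exceeds the intake rate on those already taken.
Rate on top 1: 0.08785. deep corollas: 2.43 > 0.08785 → include.
Rate on top 2: 0.9522. lavender spikes: 1.69 > 0.9522 → include.
Rate on top 3: 0.9834. comfrey flowers: 1.28 > 0.9834 → include.
Rate on top 4: 1.045. clover heads: 0.513 < 1.045 → exclude; stop.
Optimal diet: bramble flowers, deep corollas, lavender spikes, comfrey flowers — 4 of 5 types.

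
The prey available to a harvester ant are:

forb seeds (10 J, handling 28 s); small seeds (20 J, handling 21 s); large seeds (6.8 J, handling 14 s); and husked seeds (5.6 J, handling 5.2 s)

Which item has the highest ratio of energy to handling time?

Profitability E/h (J/s): forb seeds = 10/28 = 0.357, small seeds = 20/21 = 0.952, large seeds = 6.8/14 = 0.486, husked seeds = 5.6/5.2 = 1.08.
Ranked: husked seeds > small seeds > large seeds > forb seeds.

husked seeds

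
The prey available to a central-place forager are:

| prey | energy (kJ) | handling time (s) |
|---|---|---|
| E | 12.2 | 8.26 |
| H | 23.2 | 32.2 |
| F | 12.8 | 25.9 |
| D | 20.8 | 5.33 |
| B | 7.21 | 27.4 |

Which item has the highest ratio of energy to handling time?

D

In descending order of E/h:
D: 20.8/5.33 = 3.9 kJ/s
E: 12.2/8.26 = 1.48 kJ/s
H: 23.2/32.2 = 0.72 kJ/s
F: 12.8/25.9 = 0.494 kJ/s
B: 7.21/27.4 = 0.263 kJ/s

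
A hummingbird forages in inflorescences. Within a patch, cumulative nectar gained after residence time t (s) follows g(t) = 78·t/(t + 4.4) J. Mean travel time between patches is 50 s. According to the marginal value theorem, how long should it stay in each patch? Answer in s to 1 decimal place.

Maximise g(t)/(T+t): set derivative to zero → g'(t)(T+t) = g(t).
g'(t) = 78·4.4/(t + 4.4)². Setting 78·4.4/(t+4.4)² = 78t/[(t+4.4)(50+t)] gives 4.4(50+t) = t(t+4.4), so t² = 4.4×50 = 220.
t* = √220 = 14.83 s.

14.8 s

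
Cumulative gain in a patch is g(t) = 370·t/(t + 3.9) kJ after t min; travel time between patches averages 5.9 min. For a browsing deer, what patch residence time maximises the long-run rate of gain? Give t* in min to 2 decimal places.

4.80 min

Maximise g(t)/(T+t): set derivative to zero → g'(t)(T+t) = g(t).
g'(t) = 370·3.9/(t + 3.9)². Setting 370·3.9/(t+3.9)² = 370t/[(t+3.9)(5.9+t)] gives 3.9(5.9+t) = t(t+3.9), so t² = 3.9×5.9 = 23.01.
t* = √23.01 = 4.797 min.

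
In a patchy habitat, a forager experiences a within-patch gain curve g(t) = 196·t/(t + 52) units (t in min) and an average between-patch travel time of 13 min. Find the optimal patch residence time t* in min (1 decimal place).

26.0 min

By the marginal value theorem, leave when the instantaneous gain rate g'(t) equals the habitat-wide average g(t)/(T + t).
g'(t) = 196·52/(t + 52)². Setting 196·52/(t+52)² = 196t/[(t+52)(13+t)] gives 52(13+t) = t(t+52), so t² = 52×13 = 676.
t* = √676 = 26 min.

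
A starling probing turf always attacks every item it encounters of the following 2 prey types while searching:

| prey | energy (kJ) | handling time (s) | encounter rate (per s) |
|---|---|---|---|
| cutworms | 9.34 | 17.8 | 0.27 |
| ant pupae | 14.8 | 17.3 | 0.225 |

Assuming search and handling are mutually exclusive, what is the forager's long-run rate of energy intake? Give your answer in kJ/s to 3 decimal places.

0.603 kJ/s

Energy encountered per unit search time: 0.27×9.34 + 0.225×14.8 = 5.852 kJ/s.
Handling time per unit search time: 0.27×17.8 + 0.225×17.3 = 8.699.
Rate = 5.852/(1 + 8.699) = 0.6034 kJ/s.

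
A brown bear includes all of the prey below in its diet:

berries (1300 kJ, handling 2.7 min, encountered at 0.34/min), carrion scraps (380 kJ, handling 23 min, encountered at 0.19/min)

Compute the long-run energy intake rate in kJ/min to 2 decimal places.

81.77 kJ/min

R = Σλ_iE_i / (1 + Σλ_ih_i)
Numerator: 0.34×1300 + 0.19×380 = 514.2
Denominator: 1 + 0.34×2.7 + 0.19×23 = 6.288
R = 514.2/6.288 = 81.77 kJ/min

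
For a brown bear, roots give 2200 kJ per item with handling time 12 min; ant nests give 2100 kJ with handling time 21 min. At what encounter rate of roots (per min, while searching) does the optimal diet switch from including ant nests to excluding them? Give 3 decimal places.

0.100 per min

Drop ant nests once their profitability E₂/h₂ falls below the rate achievable on roots alone: E₂/h₂ = λE₁/(1 + λh₁).
Solve for λ: λE₁h₂ = E₂(1 + λh₁) → λ(E₁h₂ − E₂h₁) = E₂ → λ = E₂/(E₁h₂ − E₂h₁).
λ = 2100/(2200×21 − 2100×12) = 2100/2.1e+04 = 0.1 per min.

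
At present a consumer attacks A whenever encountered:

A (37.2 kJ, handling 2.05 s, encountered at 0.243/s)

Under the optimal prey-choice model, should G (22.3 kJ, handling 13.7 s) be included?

Current rate: (0.243×37.2)/(1 + 0.243×2.05) = 6.034 kJ/s.
G: E/h = 22.3/13.7 = 1.628 kJ/s.
1.628 < 6.034, so adding G would lower the average — exclude it.

No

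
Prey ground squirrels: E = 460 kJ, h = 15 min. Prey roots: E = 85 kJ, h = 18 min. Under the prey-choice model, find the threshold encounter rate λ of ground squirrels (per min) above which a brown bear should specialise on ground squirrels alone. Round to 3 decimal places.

0.012 per min

Drop roots once their profitability E₂/h₂ falls below the rate achievable on ground squirrels alone: E₂/h₂ = λE₁/(1 + λh₁).
Solve for λ: λE₁h₂ = E₂(1 + λh₁) → λ(E₁h₂ − E₂h₁) = E₂ → λ = E₂/(E₁h₂ − E₂h₁).
λ = 85/(460×18 − 85×15) = 85/7005 = 0.01213 per min.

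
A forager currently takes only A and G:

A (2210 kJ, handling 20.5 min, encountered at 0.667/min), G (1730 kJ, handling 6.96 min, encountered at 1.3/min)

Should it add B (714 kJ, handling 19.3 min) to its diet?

Current rate: (0.667×2210 + 1.3×1730)/(1 + 0.667×20.5 + 1.3×6.96) = 156.9 kJ/min.
B: E/h = 714/19.3 = 36.99 kJ/min.
36.99 < 156.9, so adding B would lower the average — exclude it.

No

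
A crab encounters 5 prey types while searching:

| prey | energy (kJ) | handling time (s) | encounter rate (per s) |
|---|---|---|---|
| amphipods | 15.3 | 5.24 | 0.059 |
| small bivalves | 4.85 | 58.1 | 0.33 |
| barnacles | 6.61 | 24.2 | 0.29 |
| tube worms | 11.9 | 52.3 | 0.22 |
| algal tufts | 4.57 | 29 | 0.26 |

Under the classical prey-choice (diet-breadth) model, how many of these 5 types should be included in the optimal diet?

Profitabilities (E/h, kJ/s): amphipods 2.92, barnacles 0.273, tube worms 0.228, algal tufts 0.158, small bivalves 0.0835. Add prey in this order while the next type's profitability exceeds the intake rate on those already taken.
Rate on top 1: 0.6895. barnacles: 0.273 < 0.6895 → exclude; stop.
Optimal diet: amphipods — 1 of 5 types.

1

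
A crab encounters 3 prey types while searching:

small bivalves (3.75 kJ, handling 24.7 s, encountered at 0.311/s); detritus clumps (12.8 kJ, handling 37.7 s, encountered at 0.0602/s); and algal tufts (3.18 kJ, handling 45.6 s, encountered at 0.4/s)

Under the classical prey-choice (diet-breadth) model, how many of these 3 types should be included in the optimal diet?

1

Rank by E/h (kJ/s): detritus clumps 0.34, small bivalves 0.152, algal tufts 0.0697. Include each in turn until the next type's E/h falls below the running intake rate.
Rate on top 1: 0.2357. small bivalves: 0.152 < 0.2357 → exclude; stop.
Optimal diet: detritus clumps — 1 of 3 types.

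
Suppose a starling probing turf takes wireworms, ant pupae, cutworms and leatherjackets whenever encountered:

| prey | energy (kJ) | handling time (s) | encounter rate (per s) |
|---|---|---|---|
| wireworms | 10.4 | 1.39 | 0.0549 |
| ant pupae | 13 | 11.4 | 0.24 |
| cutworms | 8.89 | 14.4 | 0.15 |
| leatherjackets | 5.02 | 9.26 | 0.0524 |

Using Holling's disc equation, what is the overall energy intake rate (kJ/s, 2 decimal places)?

0.82 kJ/s

R = (0.0549×10.4 + 0.24×13 + 0.15×8.89 + 0.0524×5.02) / (1 + 0.0549×1.39 + 0.24×11.4 + 0.15×14.4 + 0.0524×9.26) = 5.288/6.458 = 0.8188 kJ/s.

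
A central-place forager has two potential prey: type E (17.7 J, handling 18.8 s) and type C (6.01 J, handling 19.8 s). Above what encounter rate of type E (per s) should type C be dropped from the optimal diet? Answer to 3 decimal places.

0.025 per s

At the threshold, the rate on type E alone equals the profitability of type C: λ·17.7/(1 + λ·18.8) = 6.01/19.8 = 0.3035.
Rearranging, λ(17.7 − 0.3035×18.8) = 0.3035, so λ = 0.3035/11.99 = 0.02531 per s.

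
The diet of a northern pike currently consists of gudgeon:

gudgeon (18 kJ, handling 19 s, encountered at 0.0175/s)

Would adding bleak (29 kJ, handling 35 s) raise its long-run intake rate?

Current rate: (0.0175×18)/(1 + 0.0175×19) = 0.2364 kJ/s.
bleak: E/h = 29/35 = 0.8286 kJ/s.
0.8286 > 0.2364, so adding bleak raises the average — include it.

Yes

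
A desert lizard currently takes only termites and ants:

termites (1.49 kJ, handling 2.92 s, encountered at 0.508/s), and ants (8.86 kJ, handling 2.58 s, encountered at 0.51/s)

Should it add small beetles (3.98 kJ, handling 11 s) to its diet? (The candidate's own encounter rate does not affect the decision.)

Intake rate on the current diet: R = (0.508×1.49 + 0.51×8.86) / (1 + 0.508×2.92 + 0.51×2.58) = 5.276/3.799 = 1.389 kJ/s.
small beetles: E/h = 3.98/11 = 0.3618 kJ/s.
Since 0.3618 < R, time spent handling small beetles is better spent searching.

No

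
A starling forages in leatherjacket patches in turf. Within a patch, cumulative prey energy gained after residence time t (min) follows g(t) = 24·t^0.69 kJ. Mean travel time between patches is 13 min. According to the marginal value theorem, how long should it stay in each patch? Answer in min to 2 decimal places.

28.94 min

Maximise g(t)/(T+t): set derivative to zero → g'(t)(T+t) = g(t).
g'(t) = 0.69·24·t^-0.31. Setting 0.69·24·t^-0.31 = 24·t^0.69/(13+t) gives 0.69(13+t) = t, so 0.31·t = 0.69×13.
t* = 0.69×13/0.31 = 28.94 min.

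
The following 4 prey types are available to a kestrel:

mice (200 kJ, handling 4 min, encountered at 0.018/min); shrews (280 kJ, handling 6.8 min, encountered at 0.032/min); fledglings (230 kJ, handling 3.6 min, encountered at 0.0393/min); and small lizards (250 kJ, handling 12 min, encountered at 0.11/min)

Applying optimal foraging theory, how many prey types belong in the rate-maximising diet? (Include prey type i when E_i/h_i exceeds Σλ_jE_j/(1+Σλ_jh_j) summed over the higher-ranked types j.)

Profitabilities (E/h, kJ/min): fledglings 63.9, mice 50, shrews 41.2, small lizards 20.8. Add prey in this order while the next type's profitability exceeds the intake rate on those already taken.
Rate on top 1: 7.919. mice: 50 > 7.919 → include.
Rate on top 2: 10.42. shrews: 41.2 > 10.42 → include.
Rate on top 3: 15.09. small lizards: 20.8 > 15.09 → include.
Optimal diet: fledglings, mice, shrews, small lizards — 4 of 4 types.

4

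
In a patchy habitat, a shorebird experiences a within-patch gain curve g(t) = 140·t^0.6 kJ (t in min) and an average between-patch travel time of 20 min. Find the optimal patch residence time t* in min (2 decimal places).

30.00 min

Optimal t* satisfies g'(t*) = g(t*)/(T + t*).
g'(t) = 0.6·140·t^-0.4. Setting 0.6·140·t^-0.4 = 140·t^0.6/(20+t) gives 0.6(20+t) = t, so 0.40·t = 0.6×20.
t* = 0.6×20/0.40 = 30 min.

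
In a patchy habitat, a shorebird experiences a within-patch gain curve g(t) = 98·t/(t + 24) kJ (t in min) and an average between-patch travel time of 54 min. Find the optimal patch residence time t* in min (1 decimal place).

Optimal t* satisfies g'(t*) = g(t*)/(T + t*).
g'(t) = 98·24/(t + 24)². Setting 98·24/(t+24)² = 98t/[(t+24)(54+t)] gives 24(54+t) = t(t+24), so t² = 24×54 = 1296.
t* = √1296 = 36 min.

36.0 min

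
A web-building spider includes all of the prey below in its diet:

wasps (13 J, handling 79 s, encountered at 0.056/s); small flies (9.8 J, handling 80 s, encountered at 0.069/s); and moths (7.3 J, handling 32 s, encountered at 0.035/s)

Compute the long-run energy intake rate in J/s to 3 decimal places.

0.138 J/s

Energy encountered per unit search time: 0.056×13 + 0.069×9.8 + 0.035×7.3 = 1.66 J/s.
Handling time per unit search time: 0.056×79 + 0.069×80 + 0.035×32 = 11.06.
Rate = 1.66/(1 + 11.06) = 0.1376 J/s.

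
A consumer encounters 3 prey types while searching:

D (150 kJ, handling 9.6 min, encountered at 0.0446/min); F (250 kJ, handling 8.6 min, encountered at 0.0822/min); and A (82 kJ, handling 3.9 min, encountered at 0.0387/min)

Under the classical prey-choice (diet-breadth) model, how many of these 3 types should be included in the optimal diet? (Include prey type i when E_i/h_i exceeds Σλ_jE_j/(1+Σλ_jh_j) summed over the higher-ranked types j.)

Rank by E/h (kJ/min): F 29.1, A 21, D 15.6. Include each in turn until the next type's E/h falls below the running intake rate.
Rate on top 1: 12.04. A: 21 > 12.04 → include.
Rate on top 2: 12.77. D: 15.6 > 12.77 → include.
Optimal diet: F, A, D — 3 of 3 types.

3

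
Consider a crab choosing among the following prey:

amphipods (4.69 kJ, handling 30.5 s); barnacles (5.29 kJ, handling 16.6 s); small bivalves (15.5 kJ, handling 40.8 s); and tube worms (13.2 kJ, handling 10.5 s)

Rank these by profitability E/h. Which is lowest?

Profitability E/h (kJ/s): amphipods = 4.69/30.5 = 0.154, barnacles = 5.29/16.6 = 0.319, small bivalves = 15.5/40.8 = 0.38, tube worms = 13.2/10.5 = 1.26.
Ranked: tube worms > small bivalves > barnacles > amphipods.

amphipods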